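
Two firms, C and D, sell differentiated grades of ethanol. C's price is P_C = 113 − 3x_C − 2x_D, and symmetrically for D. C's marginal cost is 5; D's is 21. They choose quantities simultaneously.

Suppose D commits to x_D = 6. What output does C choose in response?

Firm C's profit: π = x_C(113 − 3x_C − 2x_D) − 5x_C.
∂π/∂x_C = 108 − 6x_C − 2x_D = 0 ⇒ x_C = 18 − (1/3)x_D.
At x_D = 6: x_C = 18 − (1/3)·6 = 16.

16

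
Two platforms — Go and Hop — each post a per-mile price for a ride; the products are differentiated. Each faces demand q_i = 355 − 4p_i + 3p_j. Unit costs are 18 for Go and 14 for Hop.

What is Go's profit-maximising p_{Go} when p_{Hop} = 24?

Go's profit: π = (p_{Go} − 18)(355 − 4p_{Go} + 3p_{Hop}).
∂π/∂p_{Go} = 427 − 8p_{Go} + 3p_{Hop} = 0 ⇒ p_{Go} = 53.375 + 0.375p_{Hop}.
At p_{Hop} = 24: p_{Go} = 53.375 + 0.375·24 = 62.375.

62.375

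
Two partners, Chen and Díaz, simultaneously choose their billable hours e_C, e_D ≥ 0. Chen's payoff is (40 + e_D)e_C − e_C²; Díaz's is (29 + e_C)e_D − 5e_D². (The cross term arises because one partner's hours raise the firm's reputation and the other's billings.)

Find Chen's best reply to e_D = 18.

29

Expanding Chen's payoff: 40e_C + e_De_C − e_C².
∂π/∂e_C = 40 + e_D − 2e_C = 0, so e_C = 20 + 0.5e_D.
At e_D = 18: e_C = 20 + 0.5·18 = 29.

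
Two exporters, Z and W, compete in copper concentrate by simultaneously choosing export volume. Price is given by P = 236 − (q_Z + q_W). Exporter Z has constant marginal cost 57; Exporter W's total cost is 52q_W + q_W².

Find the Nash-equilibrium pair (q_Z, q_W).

Exporter Z's profit: π = q_Z(236 − (q_Z + q_W)) − 57q_Z.
∂π/∂q_Z = 179 − 2q_Z − q_W = 0, so q_Z = 89.5 − 0.5q_W.
For W: ∂π/∂q_W = 184 − 4q_W − q_Z = 0 ⇒ q_W = 46 − 0.25q_Z.
Solving the two reaction functions simultaneously: (1 − (−0.5)(−0.25))q_Z = 89.5 − 0.5·46, so 0.875q_Z = 66.5 and q_Z = 76.
Then q_W = 46 − 0.25·76 = 27.

76, 27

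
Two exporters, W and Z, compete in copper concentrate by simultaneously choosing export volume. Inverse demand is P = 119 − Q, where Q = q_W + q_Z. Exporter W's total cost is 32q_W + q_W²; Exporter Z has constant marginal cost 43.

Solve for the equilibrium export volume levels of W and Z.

14, 31

Exporter W's profit: π = q_W(119 − (q_W + q_Z)) − 32q_W − q_W².
∂π/∂q_W = 87 − 4q_W − q_Z = 0, so q_W = 21.75 − 0.25q_Z.
For Z: ∂π/∂q_Z = 76 − 2q_Z − q_W = 0 ⇒ q_Z = 38 − 0.5q_W.
Plugging q_Z into W's best response: q_W = 21.75 − 0.25(38 − 0.5q_W) ⇒ 0.875q_W = 12.25, so q_W = 14.
Then q_Z = 38 − 0.5·14 = 31.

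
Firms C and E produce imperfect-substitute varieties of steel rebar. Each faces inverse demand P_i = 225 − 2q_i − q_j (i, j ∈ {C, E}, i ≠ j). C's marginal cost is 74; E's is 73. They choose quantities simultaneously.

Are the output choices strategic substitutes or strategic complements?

strategic substitutes

Firm C's profit: π = q_C(225 − 2q_C − q_E) − 74q_C.
∂π/∂q_C = 151 − 4q_C − q_E = 0 ⇒ q_C = 37.75 − 0.25q_E.
The best-response slope dq_C/dq_E = −0.25 < 0: the reaction function is downward-sloping, so the choices are strategic substitutes.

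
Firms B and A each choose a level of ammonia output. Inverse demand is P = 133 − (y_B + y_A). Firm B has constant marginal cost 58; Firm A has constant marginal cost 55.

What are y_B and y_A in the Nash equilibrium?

24, 27

Firm B's profit: π = y_B(133 − (y_B + y_A)) − 58y_B.
∂π/∂y_B = 75 − 2y_B − y_A = 0, so y_B = 37.5 − 0.5y_A.
By the same steps for A: y_A = 39 − 0.5y_B.
Plugging y_A into B's best response: y_B = 37.5 − 0.5(39 − 0.5y_B) ⇒ 0.75y_B = 18, so y_B = 24.
Then y_A = 39 − 0.5·24 = 27.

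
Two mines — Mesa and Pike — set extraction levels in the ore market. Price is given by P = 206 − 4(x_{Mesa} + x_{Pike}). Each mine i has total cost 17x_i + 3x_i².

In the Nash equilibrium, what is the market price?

122

Mine Mesa's profit: π = x_{Mesa}(206 − 4(x_{Mesa} + x_{Pike})) − 17x_{Mesa} − 3x_{Mesa}².
∂π/∂x_{Mesa} = 189 − 14x_{Mesa} − 4x_{Pike} = 0, so x_{Mesa} = 13.5 − (2/7)x_{Pike}.
Setting x_{Mesa} = x_{Pike} in the reaction function: x_{Mesa} = 13.5 − (2/7)x_{Mesa}, so x_{Mesa} = 13.5 / (9/7) = 10.5.
Equilibrium price: P = 206 − 4·21 = 122.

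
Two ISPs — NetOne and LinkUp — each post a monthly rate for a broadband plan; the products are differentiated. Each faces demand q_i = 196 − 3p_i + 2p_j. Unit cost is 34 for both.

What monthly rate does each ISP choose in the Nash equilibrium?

74.5

NetOne's profit: π = (p_{NetOne} − 34)(196 − 3p_{NetOne} + 2p_{LinkUp}).
∂π/∂p_{NetOne} = 298 − 6p_{NetOne} + 2p_{LinkUp} = 0 ⇒ p_{NetOne} = 149/3 + (1/3)p_{LinkUp}.
By symmetry p_{LinkUp} = p_{NetOne}; substituting into the reaction function, (2/3)p_{NetOne} = 149/3 and p_{NetOne} = 74.5.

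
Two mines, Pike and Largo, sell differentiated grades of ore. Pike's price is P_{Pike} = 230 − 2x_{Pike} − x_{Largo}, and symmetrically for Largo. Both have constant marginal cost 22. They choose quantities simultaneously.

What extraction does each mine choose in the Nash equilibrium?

Mine Pike's profit: π = x_{Pike}(230 − 2x_{Pike} − x_{Largo}) − 22x_{Pike}.
∂π/∂x_{Pike} = 208 − 4x_{Pike} − x_{Largo} = 0 ⇒ x_{Pike} = 52 − 0.25x_{Largo}.
Setting x_{Pike} = x_{Largo} in the reaction function: x_{Pike} = 52 − 0.25x_{Pike}, so x_{Pike} = 52 / 1.25 = 41.6.

41.6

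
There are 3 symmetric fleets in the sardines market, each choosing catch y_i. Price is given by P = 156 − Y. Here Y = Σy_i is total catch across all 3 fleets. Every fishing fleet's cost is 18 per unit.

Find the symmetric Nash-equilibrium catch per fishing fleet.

34.5

A representative fishing fleet's profit is π_i = y_i(156 − Y) − 18y_i, with Y = y_i + Σ_{j≠i} y_j.
First-order condition: 138 − 2y_i − Σ_{j≠i} y_j = 0.
In a symmetric equilibrium every fishing fleet chooses the same y, so Σ_{j≠i} y_j = 2y. The condition becomes 138 − 4y = 0, giving y = 138/4 = 34.5.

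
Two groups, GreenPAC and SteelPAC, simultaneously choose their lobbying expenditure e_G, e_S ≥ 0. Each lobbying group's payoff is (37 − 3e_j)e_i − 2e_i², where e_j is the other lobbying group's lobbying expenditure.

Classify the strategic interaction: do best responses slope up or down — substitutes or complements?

GreenPAC's payoff is (37 − 3e_S)e_G − 2e_G².
∂π/∂e_G = 37 − 3e_S − 4e_G = 0, so e_G = 9.25 − 0.75e_S.
The best-response slope de_G/de_S = −0.75 < 0: the reaction function is downward-sloping, so the choices are strategic substitutes.

strategic substitutes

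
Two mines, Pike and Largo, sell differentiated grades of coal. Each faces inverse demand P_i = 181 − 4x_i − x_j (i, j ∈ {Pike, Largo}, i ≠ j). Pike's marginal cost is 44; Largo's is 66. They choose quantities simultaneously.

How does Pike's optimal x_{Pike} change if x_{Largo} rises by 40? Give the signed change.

Mine Pike's profit: π = x_{Pike}(181 − 4x_{Pike} − x_{Largo}) − 44x_{Pike}.
∂π/∂x_{Pike} = 137 − 8x_{Pike} − x_{Largo} = 0 ⇒ x_{Pike} = 17.125 − 0.125x_{Largo}.
The reaction-function slope is −0.125, so a 40-unit rise in x_{Largo} moves x_{Pike} by −0.125 × 40 = −5. Pike's best response falls — the actions are strategic substitutes.

-5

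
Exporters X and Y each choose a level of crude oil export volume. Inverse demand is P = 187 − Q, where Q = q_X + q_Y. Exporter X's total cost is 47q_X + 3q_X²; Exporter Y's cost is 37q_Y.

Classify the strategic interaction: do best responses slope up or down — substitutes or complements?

Exporter X's profit: π = q_X(187 − (q_X + q_Y)) − 47q_X − 3q_X².
∂π/∂q_X = 140 − 8q_X − q_Y = 0, so q_X = 17.5 − 0.125q_Y.
The best-response slope dq_X/dq_Y = −0.125 < 0: the reaction function is downward-sloping, so the choices are strategic substitutes.

strategic substitutes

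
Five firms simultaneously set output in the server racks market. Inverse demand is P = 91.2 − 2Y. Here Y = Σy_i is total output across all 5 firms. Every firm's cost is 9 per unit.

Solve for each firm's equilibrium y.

A representative firm's profit is π_i = y_i(91.2 − 2Y) − 9y_i, with Y = y_i + Σ_{j≠i} y_j.
First-order condition: 82.2 − 4y_i − 2Σ_{j≠i} y_j = 0.
With identical firms, set every y_j = y: then 82.2 − 4y − 8y = 0, i.e. y = 82.2/12 = 6.85.

6.85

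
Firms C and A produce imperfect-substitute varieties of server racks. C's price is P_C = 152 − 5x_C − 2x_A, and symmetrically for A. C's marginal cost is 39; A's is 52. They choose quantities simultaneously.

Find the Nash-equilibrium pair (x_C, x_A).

Firm C's profit: π = x_C(152 − 5x_C − 2x_A) − 39x_C.
∂π/∂x_C = 113 − 10x_C − 2x_A = 0 ⇒ x_C = 11.3 − 0.2x_A.
Similarly x_A = 10 − 0.2x_C.
Substituting the second reaction function into the first: x_C = 11.3 − 0.2(10 − 0.2x_C), which gives 0.96x_C = 9.3 ⇒ x_C = 9.6875.
Then x_A = 10 − 0.2·9.6875 = 8.0625.

9.6875, 8.0625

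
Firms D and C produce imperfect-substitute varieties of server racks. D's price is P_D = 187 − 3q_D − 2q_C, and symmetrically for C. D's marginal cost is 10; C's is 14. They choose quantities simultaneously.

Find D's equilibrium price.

77.125

Firm D's profit: π = q_D(187 − 3q_D − 2q_C) − 10q_D.
∂π/∂q_D = 177 − 6q_D − 2q_C = 0 ⇒ q_D = 29.5 − (1/3)q_C.
Similarly q_C = 173/6 − (1/3)q_D.
Substituting the second reaction function into the first: q_D = 29.5 − (1/3)(173/6 − (1/3)q_D), which gives (8/9)q_D = 179/9 ⇒ q_D = 22.375.
Then q_C = 173/6 − (1/3)·22.375 = 21.375.
P_D = 187 − 3·22.375 − 2·21.375 = 77.125.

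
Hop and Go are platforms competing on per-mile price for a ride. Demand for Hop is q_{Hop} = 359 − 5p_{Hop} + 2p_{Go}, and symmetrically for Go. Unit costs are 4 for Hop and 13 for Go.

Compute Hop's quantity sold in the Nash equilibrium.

Hop's profit: π = (p_{Hop} − 4)(359 − 5p_{Hop} + 2p_{Go}).
∂π/∂p_{Hop} = 379 − 10p_{Hop} + 2p_{Go} = 0 ⇒ p_{Hop} = 37.9 + 0.2p_{Go}.
Similarly p_{Go} = 42.4 + 0.2p_{Hop}.
Substituting the second reaction function into the first: p_{Hop} = 37.9 + 0.2(42.4 + 0.2p_{Hop}), which gives 0.96p_{Hop} = 46.38 ⇒ p_{Hop} = 48.3125.
Then p_{Go} = 42.4 + 0.2·48.3125 = 52.0625.
q_{Hop} = 359 − 5·48.3125 + 2·52.0625 = 221.5625.

221.5625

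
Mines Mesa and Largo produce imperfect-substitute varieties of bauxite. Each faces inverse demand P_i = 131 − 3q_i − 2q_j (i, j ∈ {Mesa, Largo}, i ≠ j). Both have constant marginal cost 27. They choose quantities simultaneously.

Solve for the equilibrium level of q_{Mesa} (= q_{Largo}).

13

Mine Mesa's profit: π = q_{Mesa}(131 − 3q_{Mesa} − 2q_{Largo}) − 27q_{Mesa}.
∂π/∂q_{Mesa} = 104 − 6q_{Mesa} − 2q_{Largo} = 0 ⇒ q_{Mesa} = 52/3 − (1/3)q_{Largo}.
The game is symmetric, so in equilibrium q_{Largo} = q_{Mesa}: the reaction function gives (4/3)q_{Mesa} = 52/3, hence q_{Mesa} = 13.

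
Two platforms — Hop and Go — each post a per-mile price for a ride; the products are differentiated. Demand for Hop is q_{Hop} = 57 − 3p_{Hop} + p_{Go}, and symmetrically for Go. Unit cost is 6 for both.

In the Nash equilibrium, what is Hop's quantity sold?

27

Hop's profit: π = (p_{Hop} − 6)(57 − 3p_{Hop} + p_{Go}).
∂π/∂p_{Hop} = 75 − 6p_{Hop} + p_{Go} = 0 ⇒ p_{Hop} = 12.5 + (1/6)p_{Go}.
The game is symmetric, so in equilibrium p_{Go} = p_{Hop}: the reaction function gives (5/6)p_{Hop} = 12.5, hence p_{Hop} = 15.
q_{Hop} = 57 − 3·15 + 15 = 27.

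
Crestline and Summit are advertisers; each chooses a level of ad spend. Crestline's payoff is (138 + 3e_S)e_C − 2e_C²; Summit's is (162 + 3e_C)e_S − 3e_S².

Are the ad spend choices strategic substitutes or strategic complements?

Expanding Crestline's payoff: 138e_C + 3e_Se_C − 2e_C².
∂π/∂e_C = 138 + 3e_S − 4e_C = 0, so e_C = 34.5 + 0.75e_S.
The best-response slope de_C/de_S = 0.75 > 0: the reaction function is upward-sloping, so the choices are strategic complements.

strategic complements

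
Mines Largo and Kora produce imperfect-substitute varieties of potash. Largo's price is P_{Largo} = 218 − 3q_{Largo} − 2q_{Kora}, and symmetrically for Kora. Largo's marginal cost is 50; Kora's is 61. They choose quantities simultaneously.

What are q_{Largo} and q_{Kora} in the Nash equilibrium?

Mine Largo's profit: π = q_{Largo}(218 − 3q_{Largo} − 2q_{Kora}) − 50q_{Largo}.
∂π/∂q_{Largo} = 168 − 6q_{Largo} − 2q_{Kora} = 0 ⇒ q_{Largo} = 28 − (1/3)q_{Kora}.
Similarly q_{Kora} = 157/6 − (1/3)q_{Largo}.
Plugging q_{Kora} into Largo's best response: q_{Largo} = 28 − (1/3)(157/6 − (1/3)q_{Largo}) ⇒ (8/9)q_{Largo} = 347/18, so q_{Largo} = 21.6875.
Then q_{Kora} = 157/6 − (1/3)·21.6875 = 18.9375.

21.6875, 18.9375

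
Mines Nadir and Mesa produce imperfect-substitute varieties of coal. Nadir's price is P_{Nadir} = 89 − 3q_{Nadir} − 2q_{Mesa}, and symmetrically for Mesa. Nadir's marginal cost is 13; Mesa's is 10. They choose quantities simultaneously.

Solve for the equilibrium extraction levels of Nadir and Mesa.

9.3125, 10.0625

Mine Nadir's profit: π = q_{Nadir}(89 − 3q_{Nadir} − 2q_{Mesa}) − 13q_{Nadir}.
∂π/∂q_{Nadir} = 76 − 6q_{Nadir} − 2q_{Mesa} = 0 ⇒ q_{Nadir} = 38/3 − (1/3)q_{Mesa}.
Similarly q_{Mesa} = 79/6 − (1/3)q_{Nadir}.
Solving the two reaction functions simultaneously: (1 − (−1/3)(−1/3))q_{Nadir} = 38/3 − (1/3)·(79/6), so (8/9)q_{Nadir} = 149/18 and q_{Nadir} = 9.3125.
Then q_{Mesa} = 79/6 − (1/3)·9.3125 = 10.0625.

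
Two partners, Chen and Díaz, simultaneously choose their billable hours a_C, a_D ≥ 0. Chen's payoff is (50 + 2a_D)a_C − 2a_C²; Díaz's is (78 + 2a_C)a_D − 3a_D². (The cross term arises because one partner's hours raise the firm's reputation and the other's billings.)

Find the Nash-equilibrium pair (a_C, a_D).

22.8, 20.6

Expanding Chen's payoff: 50a_C + 2a_Da_C − 2a_C².
∂π/∂a_C = 50 + 2a_D − 4a_C = 0, so a_C = 12.5 + 0.5a_D.
Likewise for Díaz: a_D = 13 + (1/3)a_C.
Substituting the second reaction function into the first: a_C = 12.5 + 0.5(13 + (1/3)a_C), which gives (5/6)a_C = 19 ⇒ a_C = 22.8.
Then a_D = 13 + (1/3)·22.8 = 20.6.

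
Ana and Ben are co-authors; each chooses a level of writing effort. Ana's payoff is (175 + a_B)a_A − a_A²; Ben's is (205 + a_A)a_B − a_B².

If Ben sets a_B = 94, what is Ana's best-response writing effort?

Expanding Ana's payoff: 175a_A + a_Ba_A − a_A².
∂π/∂a_A = 175 + a_B − 2a_A = 0, so a_A = 87.5 + 0.5a_B.
At a_B = 94: a_A = 87.5 + 0.5·94 = 134.5.

134.5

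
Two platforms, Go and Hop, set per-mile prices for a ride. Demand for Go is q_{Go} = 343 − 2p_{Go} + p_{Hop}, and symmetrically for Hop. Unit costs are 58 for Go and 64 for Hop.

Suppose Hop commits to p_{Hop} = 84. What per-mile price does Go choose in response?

135.75

Go's profit: π = (p_{Go} − 58)(343 − 2p_{Go} + p_{Hop}).
∂π/∂p_{Go} = 459 − 4p_{Go} + p_{Hop} = 0 ⇒ p_{Go} = 114.75 + 0.25p_{Hop}.
At p_{Hop} = 84: p_{Go} = 114.75 + 0.25·84 = 135.75.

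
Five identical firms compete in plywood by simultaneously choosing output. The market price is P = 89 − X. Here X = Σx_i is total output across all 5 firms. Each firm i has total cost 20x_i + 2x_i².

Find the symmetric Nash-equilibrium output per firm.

A representative firm's profit is π_i = x_i(89 − X) − 20x_i − 2x_i², with X = x_i + Σ_{j≠i} x_j.
First-order condition: 69 − 6x_i − Σ_{j≠i} x_j = 0.
Imposing symmetry (x_j = x for all j) turns Σ_{j≠i} x_j into 4x, so 69 = 10x and x = 6.9.

6.9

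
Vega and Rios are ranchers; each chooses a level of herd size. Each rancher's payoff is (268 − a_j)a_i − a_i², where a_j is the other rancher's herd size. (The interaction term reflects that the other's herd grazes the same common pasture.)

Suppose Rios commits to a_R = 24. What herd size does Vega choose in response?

122

Vega's payoff is (268 − a_R)a_V − a_V².
∂π/∂a_V = 268 − a_R − 2a_V = 0, so a_V = 134 − 0.5a_R.
At a_R = 24: a_V = 134 − 0.5·24 = 122.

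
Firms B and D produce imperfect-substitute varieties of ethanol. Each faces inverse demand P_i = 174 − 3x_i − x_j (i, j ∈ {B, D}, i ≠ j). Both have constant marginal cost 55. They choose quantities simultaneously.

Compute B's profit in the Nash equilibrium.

Firm B's profit: π = x_B(174 − 3x_B − x_D) − 55x_B.
∂π/∂x_B = 119 − 6x_B − x_D = 0 ⇒ x_B = 119/6 − (1/6)x_D.
By symmetry x_D = x_B; substituting into the reaction function, (7/6)x_B = 119/6 and x_B = 17.
P_B = 174 − 3·17 − 17 = 106.
Profit = (106 − 55)·17 = 867.

867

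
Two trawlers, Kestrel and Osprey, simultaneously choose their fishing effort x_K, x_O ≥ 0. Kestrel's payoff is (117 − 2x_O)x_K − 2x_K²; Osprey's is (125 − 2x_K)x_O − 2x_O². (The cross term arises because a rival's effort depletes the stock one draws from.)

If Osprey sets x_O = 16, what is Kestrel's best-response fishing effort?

21.25

Expanding Kestrel's payoff: 117x_K − 2x_Ox_K − 2x_K².
∂π/∂x_K = 117 − 2x_O − 4x_K = 0, so x_K = 29.25 − 0.5x_O.
At x_O = 16: x_K = 29.25 − 0.5·16 = 21.25.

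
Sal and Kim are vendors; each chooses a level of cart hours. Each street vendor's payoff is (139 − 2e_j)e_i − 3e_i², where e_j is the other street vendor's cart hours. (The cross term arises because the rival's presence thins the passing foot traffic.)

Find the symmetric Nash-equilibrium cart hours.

17.375

Sal's payoff is (139 − 2e_K)e_S − 3e_S².
∂π/∂e_S = 139 − 2e_K − 6e_S = 0, so e_S = 139/6 − (1/3)e_K.
By symmetry e_K = e_S; substituting into the reaction function, (4/3)e_S = 139/6 and e_S = 17.375.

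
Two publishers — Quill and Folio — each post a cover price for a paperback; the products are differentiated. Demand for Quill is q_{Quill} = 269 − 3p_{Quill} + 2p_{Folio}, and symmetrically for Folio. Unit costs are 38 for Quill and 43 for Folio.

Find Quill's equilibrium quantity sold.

Quill's profit: π = (p_{Quill} − 38)(269 − 3p_{Quill} + 2p_{Folio}).
∂π/∂p_{Quill} = 383 − 6p_{Quill} + 2p_{Folio} = 0 ⇒ p_{Quill} = 383/6 + (1/3)p_{Folio}.
Similarly p_{Folio} = 199/3 + (1/3)p_{Quill}.
Solving the two reaction functions simultaneously: (1 − (1/3)(1/3))p_{Quill} = 383/6 + (1/3)·(199/3), so (8/9)p_{Quill} = 1547/18 and p_{Quill} = 96.6875.
Then p_{Folio} = 199/3 + (1/3)·96.6875 = 98.5625.
q_{Quill} = 269 − 3·96.6875 + 2·98.5625 = 176.0625.

176.0625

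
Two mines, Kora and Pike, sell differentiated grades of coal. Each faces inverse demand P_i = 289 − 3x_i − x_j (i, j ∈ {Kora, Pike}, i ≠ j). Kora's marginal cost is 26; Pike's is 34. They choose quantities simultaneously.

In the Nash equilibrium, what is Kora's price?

139.4

Mine Kora's profit: π = x_{Kora}(289 − 3x_{Kora} − x_{Pike}) − 26x_{Kora}.
∂π/∂x_{Kora} = 263 − 6x_{Kora} − x_{Pike} = 0 ⇒ x_{Kora} = 263/6 − (1/6)x_{Pike}.
Similarly x_{Pike} = 42.5 − (1/6)x_{Kora}.
Solving the two reaction functions simultaneously: (1 − (−1/6)(−1/6))x_{Kora} = 263/6 − (1/6)·42.5, so (35/36)x_{Kora} = 36.75 and x_{Kora} = 37.8.
Then x_{Pike} = 42.5 − (1/6)·37.8 = 36.2.
P_{Kora} = 289 − 3·37.8 − 36.2 = 139.4.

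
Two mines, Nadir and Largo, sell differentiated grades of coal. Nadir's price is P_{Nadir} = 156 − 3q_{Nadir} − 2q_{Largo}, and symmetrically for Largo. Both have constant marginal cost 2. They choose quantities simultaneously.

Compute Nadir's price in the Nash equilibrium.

Mine Nadir's profit: π = q_{Nadir}(156 − 3q_{Nadir} − 2q_{Largo}) − 2q_{Nadir}.
∂π/∂q_{Nadir} = 154 − 6q_{Nadir} − 2q_{Largo} = 0 ⇒ q_{Nadir} = 77/3 − (1/3)q_{Largo}.
By symmetry q_{Largo} = q_{Nadir}; substituting into the reaction function, (4/3)q_{Nadir} = 77/3 and q_{Nadir} = 19.25.
P_{Nadir} = 156 − 3·19.25 − 2·19.25 = 59.75.

59.75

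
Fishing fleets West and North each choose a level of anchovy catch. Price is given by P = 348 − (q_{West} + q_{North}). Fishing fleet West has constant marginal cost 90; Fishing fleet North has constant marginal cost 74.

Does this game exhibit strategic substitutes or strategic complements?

strategic substitutes

Fishing fleet West's profit: π = q_{West}(348 − (q_{West} + q_{North})) − 90q_{West}.
∂π/∂q_{West} = 258 − 2q_{West} − q_{North} = 0, so q_{West} = 129 − 0.5q_{North}.
The best-response slope dq_{West}/dq_{North} = −0.5 < 0: the reaction function is downward-sloping, so the choices are strategic substitutes.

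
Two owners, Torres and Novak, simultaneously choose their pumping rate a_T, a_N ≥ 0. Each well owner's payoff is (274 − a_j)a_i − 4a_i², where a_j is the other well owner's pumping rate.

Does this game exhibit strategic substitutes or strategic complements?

Torres's payoff is (274 − a_N)a_T − 4a_T².
∂π/∂a_T = 274 − a_N − 8a_T = 0, so a_T = 34.25 − 0.125a_N.
The best-response slope da_T/da_N = −0.125 < 0: the reaction function is downward-sloping, so the choices are strategic substitutes.

strategic substitutes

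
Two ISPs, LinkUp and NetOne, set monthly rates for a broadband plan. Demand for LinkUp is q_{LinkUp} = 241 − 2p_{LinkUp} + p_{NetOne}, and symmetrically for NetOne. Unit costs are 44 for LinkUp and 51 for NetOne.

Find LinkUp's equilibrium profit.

8871.12

LinkUp's profit: π = (p_{LinkUp} − 44)(241 − 2p_{LinkUp} + p_{NetOne}).
∂π/∂p_{LinkUp} = 329 − 4p_{LinkUp} + p_{NetOne} = 0 ⇒ p_{LinkUp} = 82.25 + 0.25p_{NetOne}.
Similarly p_{NetOne} = 85.75 + 0.25p_{LinkUp}.
Plugging p_{NetOne} into LinkUp's best response: p_{LinkUp} = 82.25 + 0.25(85.75 + 0.25p_{LinkUp}) ⇒ 0.9375p_{LinkUp} = 103.6875, so p_{LinkUp} = 110.6.
Then p_{NetOne} = 85.75 + 0.25·110.6 = 113.4.
q_{LinkUp} = 241 − 2·110.6 + 113.4 = 133.2.
Profit = (110.6 − 44)·133.2 = 8871.12.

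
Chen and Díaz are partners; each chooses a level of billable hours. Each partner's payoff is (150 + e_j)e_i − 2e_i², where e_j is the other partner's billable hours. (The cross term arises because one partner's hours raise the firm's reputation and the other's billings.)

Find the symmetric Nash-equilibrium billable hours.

Chen's payoff is (150 + e_D)e_C − 2e_C².
∂π/∂e_C = 150 + e_D − 4e_C = 0, so e_C = 37.5 + 0.25e_D.
The game is symmetric, so in equilibrium e_D = e_C: the reaction function gives 0.75e_C = 37.5, hence e_C = 50.

50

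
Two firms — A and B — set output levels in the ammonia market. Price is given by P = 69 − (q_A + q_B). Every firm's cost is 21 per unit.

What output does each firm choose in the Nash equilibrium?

16

Firm A's profit: π = q_A(69 − (q_A + q_B)) − 21q_A.
∂π/∂q_A = 48 − 2q_A − q_B = 0, so q_A = 24 − 0.5q_B.
The game is symmetric, so in equilibrium q_B = q_A: the reaction function gives 1.5q_A = 24, hence q_A = 16.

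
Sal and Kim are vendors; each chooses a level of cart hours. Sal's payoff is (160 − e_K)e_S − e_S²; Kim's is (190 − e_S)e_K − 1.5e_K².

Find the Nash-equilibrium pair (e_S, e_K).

58, 44

Expanding Sal's payoff: 160e_S − e_Ke_S − e_S².
∂π/∂e_S = 160 − e_K − 2e_S = 0, so e_S = 80 − 0.5e_K.
Likewise for Kim: e_K = 190/3 − (1/3)e_S.
Plugging e_K into Sal's best response: e_S = 80 − 0.5(190/3 − (1/3)e_S) ⇒ (5/6)e_S = 145/3, so e_S = 58.
Then e_K = 190/3 − (1/3)·58 = 44.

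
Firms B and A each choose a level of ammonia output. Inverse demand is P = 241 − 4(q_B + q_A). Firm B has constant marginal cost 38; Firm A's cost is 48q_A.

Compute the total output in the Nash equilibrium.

Firm B's profit: π = q_B(241 − 4(q_B + q_A)) − 38q_B.
∂π/∂q_B = 203 − 8q_B − 4q_A = 0, so q_B = 25.375 − 0.5q_A.
By the same steps for A: q_A = 24.125 − 0.5q_B.
Substituting the second reaction function into the first: q_B = 25.375 − 0.5(24.125 − 0.5q_B), which gives 0.75q_B = 13.3125 ⇒ q_B = 17.75.
Then q_A = 24.125 − 0.5·17.75 = 15.25.
Total output: 17.75 + 15.25 = 33.

33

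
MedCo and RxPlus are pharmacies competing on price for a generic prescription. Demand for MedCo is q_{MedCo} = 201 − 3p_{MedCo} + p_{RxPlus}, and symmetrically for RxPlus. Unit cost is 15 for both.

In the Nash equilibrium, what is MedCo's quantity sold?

102.6

MedCo's profit: π = (p_{MedCo} − 15)(201 − 3p_{MedCo} + p_{RxPlus}).
∂π/∂p_{MedCo} = 246 − 6p_{MedCo} + p_{RxPlus} = 0 ⇒ p_{MedCo} = 41 + (1/6)p_{RxPlus}.
Setting p_{MedCo} = p_{RxPlus} in the reaction function: p_{MedCo} = 41 + (1/6)p_{MedCo}, so p_{MedCo} = 41 / (5/6) = 49.2.
q_{MedCo} = 201 − 3·49.2 + 49.2 = 102.6.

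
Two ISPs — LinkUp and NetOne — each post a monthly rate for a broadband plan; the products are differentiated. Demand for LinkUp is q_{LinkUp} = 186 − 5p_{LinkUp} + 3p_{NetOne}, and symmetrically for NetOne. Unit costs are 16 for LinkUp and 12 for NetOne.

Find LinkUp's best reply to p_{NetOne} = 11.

LinkUp's profit: π = (p_{LinkUp} − 16)(186 − 5p_{LinkUp} + 3p_{NetOne}).
∂π/∂p_{LinkUp} = 266 − 10p_{LinkUp} + 3p_{NetOne} = 0 ⇒ p_{LinkUp} = 26.6 + 0.3p_{NetOne}.
At p_{NetOne} = 11: p_{LinkUp} = 26.6 + 0.3·11 = 29.9.

29.9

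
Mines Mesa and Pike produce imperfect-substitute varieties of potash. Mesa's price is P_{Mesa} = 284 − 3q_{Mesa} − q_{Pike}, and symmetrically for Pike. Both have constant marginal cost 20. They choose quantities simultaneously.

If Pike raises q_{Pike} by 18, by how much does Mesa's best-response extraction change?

Mine Mesa's profit: π = q_{Mesa}(284 − 3q_{Mesa} − q_{Pike}) − 20q_{Mesa}.
∂π/∂q_{Mesa} = 264 − 6q_{Mesa} − q_{Pike} = 0 ⇒ q_{Mesa} = 44 − (1/6)q_{Pike}.
The reaction-function slope is −1/6, so an 18-unit rise in q_{Pike} moves q_{Mesa} by −1/6 × 18 = −3. Mesa's best response falls — the actions are strategic substitutes.

-3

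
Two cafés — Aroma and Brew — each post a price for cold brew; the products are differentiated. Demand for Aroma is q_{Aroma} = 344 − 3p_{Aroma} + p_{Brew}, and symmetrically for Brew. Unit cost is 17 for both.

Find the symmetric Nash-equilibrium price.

79

Aroma's profit: π = (p_{Aroma} − 17)(344 − 3p_{Aroma} + p_{Brew}).
∂π/∂p_{Aroma} = 395 − 6p_{Aroma} + p_{Brew} = 0 ⇒ p_{Aroma} = 395/6 + (1/6)p_{Brew}.
By symmetry p_{Brew} = p_{Aroma}; substituting into the reaction function, (5/6)p_{Aroma} = 395/6 and p_{Aroma} = 79.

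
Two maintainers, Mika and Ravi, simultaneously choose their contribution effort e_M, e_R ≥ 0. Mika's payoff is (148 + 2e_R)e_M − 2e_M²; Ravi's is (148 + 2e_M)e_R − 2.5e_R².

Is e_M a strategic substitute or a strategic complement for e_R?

strategic complements

Expanding Mika's payoff: 148e_M + 2e_Re_M − 2e_M².
∂π/∂e_M = 148 + 2e_R − 4e_M = 0, so e_M = 37 + 0.5e_R.
The best-response slope de_M/de_R = 0.5 > 0: the reaction function is upward-sloping, so the choices are strategic complements.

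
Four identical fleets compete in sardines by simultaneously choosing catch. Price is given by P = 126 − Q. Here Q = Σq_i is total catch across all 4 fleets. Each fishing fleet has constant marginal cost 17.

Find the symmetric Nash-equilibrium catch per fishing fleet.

A representative fishing fleet's profit is π_i = q_i(126 − Q) − 17q_i, with Q = q_i + Σ_{j≠i} q_j.
First-order condition: 109 − 2q_i − Σ_{j≠i} q_j = 0.
Imposing symmetry (q_j = q for all j) turns Σ_{j≠i} q_j into 3q, so 109 = 5q and q = 21.8.

21.8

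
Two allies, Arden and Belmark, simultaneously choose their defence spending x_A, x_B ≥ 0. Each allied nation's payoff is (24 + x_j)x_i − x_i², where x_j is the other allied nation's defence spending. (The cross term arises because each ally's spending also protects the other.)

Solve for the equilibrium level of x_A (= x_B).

24

Arden's payoff is (24 + x_B)x_A − x_A².
∂π/∂x_A = 24 + x_B − 2x_A = 0, so x_A = 12 + 0.5x_B.
Setting x_A = x_B in the reaction function: x_A = 12 + 0.5x_A, so x_A = 12 / 0.5 = 24.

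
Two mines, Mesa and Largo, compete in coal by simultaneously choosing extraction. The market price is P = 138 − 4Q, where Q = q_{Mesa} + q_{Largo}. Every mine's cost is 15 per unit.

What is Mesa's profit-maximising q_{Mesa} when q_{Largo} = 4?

13.375

Mine Mesa's profit: π = q_{Mesa}(138 − 4(q_{Mesa} + q_{Largo})) − 15q_{Mesa}.
∂π/∂q_{Mesa} = 123 − 8q_{Mesa} − 4q_{Largo} = 0, so q_{Mesa} = 15.375 − 0.5q_{Largo}.
At q_{Largo} = 4: q_{Mesa} = 15.375 − 0.5·4 = 13.375.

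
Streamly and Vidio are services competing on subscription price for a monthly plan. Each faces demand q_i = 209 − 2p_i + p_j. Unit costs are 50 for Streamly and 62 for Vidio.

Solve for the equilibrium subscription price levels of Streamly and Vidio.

Streamly's profit: π = (p_{Streamly} − 50)(209 − 2p_{Streamly} + p_{Vidio}).
∂π/∂p_{Streamly} = 309 − 4p_{Streamly} + p_{Vidio} = 0 ⇒ p_{Streamly} = 77.25 + 0.25p_{Vidio}.
Similarly p_{Vidio} = 83.25 + 0.25p_{Streamly}.
Plugging p_{Vidio} into Streamly's best response: p_{Streamly} = 77.25 + 0.25(83.25 + 0.25p_{Streamly}) ⇒ 0.9375p_{Streamly} = 98.0625, so p_{Streamly} = 104.6.
Then p_{Vidio} = 83.25 + 0.25·104.6 = 109.4.

104.6, 109.4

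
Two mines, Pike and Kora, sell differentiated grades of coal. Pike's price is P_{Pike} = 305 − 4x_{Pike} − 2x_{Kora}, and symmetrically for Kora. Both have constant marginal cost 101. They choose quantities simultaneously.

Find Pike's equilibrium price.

182.6

Mine Pike's profit: π = x_{Pike}(305 − 4x_{Pike} − 2x_{Kora}) − 101x_{Pike}.
∂π/∂x_{Pike} = 204 − 8x_{Pike} − 2x_{Kora} = 0 ⇒ x_{Pike} = 25.5 − 0.25x_{Kora}.
Setting x_{Pike} = x_{Kora} in the reaction function: x_{Pike} = 25.5 − 0.25x_{Pike}, so x_{Pike} = 25.5 / 1.25 = 20.4.
P_{Pike} = 305 − 4·20.4 − 2·20.4 = 182.6.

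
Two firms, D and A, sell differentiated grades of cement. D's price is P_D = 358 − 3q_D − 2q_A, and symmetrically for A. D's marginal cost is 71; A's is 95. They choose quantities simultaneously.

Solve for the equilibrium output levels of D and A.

37.375, 31.375

Firm D's profit: π = q_D(358 − 3q_D − 2q_A) − 71q_D.
∂π/∂q_D = 287 − 6q_D − 2q_A = 0 ⇒ q_D = 287/6 − (1/3)q_A.
Similarly q_A = 263/6 − (1/3)q_D.
Substituting the second reaction function into the first: q_D = 287/6 − (1/3)(263/6 − (1/3)q_D), which gives (8/9)q_D = 299/9 ⇒ q_D = 37.375.
Then q_A = 263/6 − (1/3)·37.375 = 31.375.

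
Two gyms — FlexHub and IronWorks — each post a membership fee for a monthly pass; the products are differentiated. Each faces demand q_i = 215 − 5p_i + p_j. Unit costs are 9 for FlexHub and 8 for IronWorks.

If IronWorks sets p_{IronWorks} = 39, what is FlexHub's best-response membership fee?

FlexHub's profit: π = (p_{FlexHub} − 9)(215 − 5p_{FlexHub} + p_{IronWorks}).
∂π/∂p_{FlexHub} = 260 − 10p_{FlexHub} + p_{IronWorks} = 0 ⇒ p_{FlexHub} = 26 + 0.1p_{IronWorks}.
At p_{IronWorks} = 39: p_{FlexHub} = 26 + 0.1·39 = 29.9.

29.9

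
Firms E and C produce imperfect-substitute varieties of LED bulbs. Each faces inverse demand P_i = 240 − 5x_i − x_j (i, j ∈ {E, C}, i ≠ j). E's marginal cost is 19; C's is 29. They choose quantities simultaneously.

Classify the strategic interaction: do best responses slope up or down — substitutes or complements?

strategic substitutes

Firm E's profit: π = x_E(240 − 5x_E − x_C) − 19x_E.
∂π/∂x_E = 221 − 10x_E − x_C = 0 ⇒ x_E = 22.1 − 0.1x_C.
The best-response slope dx_E/dx_C = −0.1 < 0: the reaction function is downward-sloping, so the choices are strategic substitutes.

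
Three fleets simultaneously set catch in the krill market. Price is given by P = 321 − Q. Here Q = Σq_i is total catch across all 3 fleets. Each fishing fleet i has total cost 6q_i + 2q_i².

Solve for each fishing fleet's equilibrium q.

A representative fishing fleet's profit is π_i = q_i(321 − Q) − 6q_i − 2q_i², with Q = q_i + Σ_{j≠i} q_j.
First-order condition: 315 − 6q_i − Σ_{j≠i} q_j = 0.
With identical fishing fleets, set every q_j = q: then 315 − 6q − 2q = 0, i.e. q = 315/8 = 39.375.

39.375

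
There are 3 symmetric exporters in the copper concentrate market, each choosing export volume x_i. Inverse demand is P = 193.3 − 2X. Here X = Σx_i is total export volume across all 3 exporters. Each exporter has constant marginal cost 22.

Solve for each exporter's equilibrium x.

21.4125

A representative exporter's profit is π_i = x_i(193.3 − 2X) − 22x_i, with X = x_i + Σ_{j≠i} x_j.
First-order condition: 171.3 − 4x_i − 2Σ_{j≠i} x_j = 0.
With identical exporters, set every x_j = x: then 171.3 − 4x − 4x = 0, i.e. x = 171.3/8 = 21.4125.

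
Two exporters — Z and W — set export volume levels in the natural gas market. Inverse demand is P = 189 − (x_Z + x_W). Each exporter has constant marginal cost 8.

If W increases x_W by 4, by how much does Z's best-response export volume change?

Exporter Z's profit: π = x_Z(189 − (x_Z + x_W)) − 8x_Z.
∂π/∂x_Z = 181 − 2x_Z − x_W = 0, so x_Z = 90.5 − 0.5x_W.
The reaction-function slope is −0.5, so a 4-unit rise in x_W moves x_Z by −0.5 × 4 = −2. Z's best response falls — the actions are strategic substitutes.

-2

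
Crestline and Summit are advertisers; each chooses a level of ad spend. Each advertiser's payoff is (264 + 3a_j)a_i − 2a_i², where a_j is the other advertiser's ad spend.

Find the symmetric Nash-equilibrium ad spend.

264

Crestline's payoff is (264 + 3a_S)a_C − 2a_C².
∂π/∂a_C = 264 + 3a_S − 4a_C = 0, so a_C = 66 + 0.75a_S.
The game is symmetric, so in equilibrium a_S = a_C: the reaction function gives 0.25a_C = 66, hence a_C = 264.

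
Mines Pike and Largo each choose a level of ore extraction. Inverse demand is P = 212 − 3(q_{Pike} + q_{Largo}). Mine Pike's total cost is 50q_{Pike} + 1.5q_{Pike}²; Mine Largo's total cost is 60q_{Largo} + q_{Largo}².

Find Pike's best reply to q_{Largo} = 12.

Mine Pike's profit: π = q_{Pike}(212 − 3(q_{Pike} + q_{Largo})) − 50q_{Pike} − 1.5q_{Pike}².
∂π/∂q_{Pike} = 162 − 9q_{Pike} − 3q_{Largo} = 0, so q_{Pike} = 18 − (1/3)q_{Largo}.
At q_{Largo} = 12: q_{Pike} = 18 − (1/3)·12 = 14.

14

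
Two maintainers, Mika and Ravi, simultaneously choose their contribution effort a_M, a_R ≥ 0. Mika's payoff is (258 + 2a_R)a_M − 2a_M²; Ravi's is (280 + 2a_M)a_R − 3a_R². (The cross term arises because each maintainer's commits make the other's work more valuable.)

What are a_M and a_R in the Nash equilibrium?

Expanding Mika's payoff: 258a_M + 2a_Ra_M − 2a_M².
∂π/∂a_M = 258 + 2a_R − 4a_M = 0, so a_M = 64.5 + 0.5a_R.
Likewise for Ravi: a_R = 140/3 + (1/3)a_M.
Solving the two reaction functions simultaneously: (1 − (0.5)(1/3))a_M = 64.5 + 0.5·(140/3), so (5/6)a_M = 527/6 and a_M = 105.4.
Then a_R = 140/3 + (1/3)·105.4 = 81.8.

105.4, 81.8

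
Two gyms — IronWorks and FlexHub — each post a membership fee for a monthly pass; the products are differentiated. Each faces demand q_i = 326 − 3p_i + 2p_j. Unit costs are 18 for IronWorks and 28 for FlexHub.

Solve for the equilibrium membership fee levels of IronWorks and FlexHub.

96.875, 100.625

IronWorks's profit: π = (p_{IronWorks} − 18)(326 − 3p_{IronWorks} + 2p_{FlexHub}).
∂π/∂p_{IronWorks} = 380 − 6p_{IronWorks} + 2p_{FlexHub} = 0 ⇒ p_{IronWorks} = 190/3 + (1/3)p_{FlexHub}.
Similarly p_{FlexHub} = 205/3 + (1/3)p_{IronWorks}.
Solving the two reaction functions simultaneously: (1 − (1/3)(1/3))p_{IronWorks} = 190/3 + (1/3)·(205/3), so (8/9)p_{IronWorks} = 775/9 and p_{IronWorks} = 96.875.
Then p_{FlexHub} = 205/3 + (1/3)·96.875 = 100.625.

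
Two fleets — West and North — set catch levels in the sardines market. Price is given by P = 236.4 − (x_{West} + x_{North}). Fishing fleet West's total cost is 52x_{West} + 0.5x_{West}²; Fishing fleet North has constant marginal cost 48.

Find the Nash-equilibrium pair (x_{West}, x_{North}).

36.08, 76.16

Fishing fleet West's profit: π = x_{West}(236.4 − (x_{West} + x_{North})) − 52x_{West} − 0.5x_{West}².
∂π/∂x_{West} = 184.4 − 3x_{West} − x_{North} = 0, so x_{West} = 922/15 − (1/3)x_{North}.
For North: ∂π/∂x_{North} = 188.4 − 2x_{North} − x_{West} = 0 ⇒ x_{North} = 94.2 − 0.5x_{West}.
Substituting the second reaction function into the first: x_{West} = 922/15 − (1/3)(94.2 − 0.5x_{West}), which gives (5/6)x_{West} = 451/15 ⇒ x_{West} = 36.08.
Then x_{North} = 94.2 − 0.5·36.08 = 76.16.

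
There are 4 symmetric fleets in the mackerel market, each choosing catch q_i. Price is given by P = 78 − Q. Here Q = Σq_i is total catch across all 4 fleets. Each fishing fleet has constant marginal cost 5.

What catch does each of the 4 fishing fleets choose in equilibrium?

A representative fishing fleet's profit is π_i = q_i(78 − Q) − 5q_i, with Q = q_i + Σ_{j≠i} q_j.
First-order condition: 73 − 2q_i − Σ_{j≠i} q_j = 0.
With identical fishing fleets, set every q_j = q: then 73 − 2q − 3q = 0, i.e. q = 73/5 = 14.6.

14.6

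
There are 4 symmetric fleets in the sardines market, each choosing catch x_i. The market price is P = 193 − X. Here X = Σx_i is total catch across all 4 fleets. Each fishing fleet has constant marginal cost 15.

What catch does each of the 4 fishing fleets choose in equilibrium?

A representative fishing fleet's profit is π_i = x_i(193 − X) − 15x_i, with X = x_i + Σ_{j≠i} x_j.
First-order condition: 178 − 2x_i − Σ_{j≠i} x_j = 0.
With identical fishing fleets, set every x_j = x: then 178 − 2x − 3x = 0, i.e. x = 178/5 = 35.6.

35.6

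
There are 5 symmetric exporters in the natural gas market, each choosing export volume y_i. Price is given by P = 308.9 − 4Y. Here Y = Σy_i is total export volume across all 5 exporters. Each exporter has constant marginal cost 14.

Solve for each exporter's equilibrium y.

12.2875

A representative exporter's profit is π_i = y_i(308.9 − 4Y) − 14y_i, with Y = y_i + Σ_{j≠i} y_j.
First-order condition: 294.9 − 8y_i − 4Σ_{j≠i} y_j = 0.
In a symmetric equilibrium every exporter chooses the same y, so Σ_{j≠i} y_j = 4y. The condition becomes 294.9 − 24y = 0, giving y = 294.9/24 = 12.2875.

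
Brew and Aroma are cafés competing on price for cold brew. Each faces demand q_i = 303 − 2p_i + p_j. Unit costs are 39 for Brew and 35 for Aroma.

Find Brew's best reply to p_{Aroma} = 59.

Brew's profit: π = (p_{Brew} − 39)(303 − 2p_{Brew} + p_{Aroma}).
∂π/∂p_{Brew} = 381 − 4p_{Brew} + p_{Aroma} = 0 ⇒ p_{Brew} = 95.25 + 0.25p_{Aroma}.
At p_{Aroma} = 59: p_{Brew} = 95.25 + 0.25·59 = 110.

110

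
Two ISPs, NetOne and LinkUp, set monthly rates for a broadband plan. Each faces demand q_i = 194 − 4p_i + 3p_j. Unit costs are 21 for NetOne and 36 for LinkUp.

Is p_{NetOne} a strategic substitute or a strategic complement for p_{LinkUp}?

NetOne's profit: π = (p_{NetOne} − 21)(194 − 4p_{NetOne} + 3p_{LinkUp}).
∂π/∂p_{NetOne} = 278 − 8p_{NetOne} + 3p_{LinkUp} = 0 ⇒ p_{NetOne} = 34.75 + 0.375p_{LinkUp}.
The best-response slope dp_{NetOne}/dp_{LinkUp} = 0.375 > 0: the reaction function is upward-sloping, so the choices are strategic complements.

strategic complements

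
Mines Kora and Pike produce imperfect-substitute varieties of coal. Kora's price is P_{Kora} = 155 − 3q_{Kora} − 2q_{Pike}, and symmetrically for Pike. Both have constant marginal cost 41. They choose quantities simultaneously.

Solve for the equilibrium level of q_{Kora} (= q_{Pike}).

14.25

Mine Kora's profit: π = q_{Kora}(155 − 3q_{Kora} − 2q_{Pike}) − 41q_{Kora}.
∂π/∂q_{Kora} = 114 − 6q_{Kora} − 2q_{Pike} = 0 ⇒ q_{Kora} = 19 − (1/3)q_{Pike}.
Setting q_{Kora} = q_{Pike} in the reaction function: q_{Kora} = 19 − (1/3)q_{Kora}, so q_{Kora} = 19 / (4/3) = 14.25.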